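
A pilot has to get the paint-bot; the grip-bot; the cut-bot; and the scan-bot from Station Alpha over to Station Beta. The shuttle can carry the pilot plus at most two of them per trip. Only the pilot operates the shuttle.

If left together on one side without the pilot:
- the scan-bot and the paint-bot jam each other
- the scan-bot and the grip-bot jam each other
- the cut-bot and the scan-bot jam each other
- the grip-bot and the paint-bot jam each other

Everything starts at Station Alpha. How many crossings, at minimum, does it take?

5

Counting alone: the pilot can take at most 2 across per trip to Station Beta, so moving all 4 needs at least 2 loaded trips out, with a return between consecutive ones — at least 3 crossings.
The safety rule pushes this higher. Following every safe sequence of crossings, the most of the 4 that can be at Station Beta as the shuttle arrives there on crossing 3 is 3 — never all 4.
So no plan with fewer than 5 crossings exists, and this one achieves 5:
1. Pilot goes to Station Beta with the paint-bot and the scan-bot.  [Station Alpha: the cut-bot, the grip-bot | Station Beta: the paint-bot, the scan-bot]
2. Pilot goes back to Station Alpha with the paint-bot.  [Station Alpha: the cut-bot, the grip-bot, the paint-bot | Station Beta: the scan-bot]
3. Pilot goes to Station Beta with the cut-bot and the paint-bot.  [Station Alpha: the grip-bot | Station Beta: the cut-bot, the paint-bot, the scan-bot]
4. Pilot goes back to Station Alpha with the scan-bot.  [Station Alpha: the grip-bot, the scan-bot | Station Beta: the cut-bot, the paint-bot]
5. Pilot goes to Station Beta with the grip-bot and the scan-bot.  [Station Alpha: — | Station Beta: the cut-bot, the grip-bot, the paint-bot, the scan-bot]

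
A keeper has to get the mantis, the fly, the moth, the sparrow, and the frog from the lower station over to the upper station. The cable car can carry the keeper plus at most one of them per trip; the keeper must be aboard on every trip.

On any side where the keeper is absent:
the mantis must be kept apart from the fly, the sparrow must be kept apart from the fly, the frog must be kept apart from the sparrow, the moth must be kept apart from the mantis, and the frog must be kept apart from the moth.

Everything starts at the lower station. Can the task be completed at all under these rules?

Whatever the first load, the items left behind include a forbidden pair without the keeper. No opening move is safe, so no plan exists.

No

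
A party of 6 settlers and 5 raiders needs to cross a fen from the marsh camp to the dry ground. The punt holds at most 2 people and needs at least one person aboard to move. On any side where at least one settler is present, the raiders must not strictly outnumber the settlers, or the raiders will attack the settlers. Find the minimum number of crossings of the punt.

Counting alone: each trip to the dry ground takes at most 2 across and each return brings at least 1 back, so after t trips out (and t−1 returns) at most 2t − (t−1) of the 11 are across; that first reaches 11 at t = 10, so at least 19 crossings are needed.
The plan below uses exactly 19 crossings, so it is optimal:
1. 2 raiders → the dry ground.  (the marsh camp: 6S 3R; the dry ground: 0S 2R)
2. 1 raider ← the marsh camp.  (the marsh camp: 6S 4R; the dry ground: 0S 1R)
3. 2 raiders → the dry ground.  (the marsh camp: 6S 2R; the dry ground: 0S 3R)
4. 1 raider ← the marsh camp.  (the marsh camp: 6S 3R; the dry ground: 0S 2R)
5. 2 settlers → the dry ground.  (the marsh camp: 4S 3R; the dry ground: 2S 2R)
6. 1 raider ← the marsh camp.  (the marsh camp: 4S 4R; the dry ground: 2S 1R)
7. 1 settler and 1 raider → the dry ground.  (the marsh camp: 3S 3R; the dry ground: 3S 2R)
8. 1 settler ← the marsh camp.  (the marsh camp: 4S 3R; the dry ground: 2S 2R)
9. 1 settler and 1 raider → the dry ground.  (the marsh camp: 3S 2R; the dry ground: 3S 3R)
10. 1 raider ← the marsh camp.  (the marsh camp: 3S 3R; the dry ground: 3S 2R)
11. 1 settler and 1 raider → the dry ground.  (the marsh camp: 2S 2R; the dry ground: 4S 3R)
12. 1 settler ← the marsh camp.  (the marsh camp: 3S 2R; the dry ground: 3S 3R)
13. 1 settler and 1 raider → the dry ground.  (the marsh camp: 2S 1R; the dry ground: 4S 4R)
14. 1 raider ← the marsh camp.  (the marsh camp: 2S 2R; the dry ground: 4S 3R)
15. 1 settler and 1 raider → the dry ground.  (the marsh camp: 1S 1R; the dry ground: 5S 4R)
16. 1 settler ← the marsh camp.  (the marsh camp: 2S 1R; the dry ground: 4S 4R)
17. 1 settler and 1 raider → the dry ground.  (the marsh camp: 1S 0R; the dry ground: 5S 5R)
18. 1 raider ← the marsh camp.  (the marsh camp: 1S 1R; the dry ground: 5S 4R)
19. 1 settler and 1 raider → the dry ground.  (the marsh camp: 0S 0R; the dry ground: 6S 5R)

19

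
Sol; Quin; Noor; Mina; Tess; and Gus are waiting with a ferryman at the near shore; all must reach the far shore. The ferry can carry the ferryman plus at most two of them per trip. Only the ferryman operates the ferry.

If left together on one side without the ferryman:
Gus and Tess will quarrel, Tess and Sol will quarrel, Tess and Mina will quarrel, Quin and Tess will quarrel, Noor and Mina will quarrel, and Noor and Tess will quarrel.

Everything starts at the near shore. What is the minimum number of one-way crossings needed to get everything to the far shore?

Counting alone: the ferryman can take at most 2 across per trip to the far shore, so moving all 6 needs at least 3 loaded trips out, with a return between consecutive ones — at least 5 crossings.
The safety rule pushes this higher. Following every safe sequence of crossings, the most of the 6 that can be at the far shore as the ferry arrives there on crossings 5, 7 is 4, 5 respectively — never all 6.
So no plan with fewer than 9 crossings exists, and this one achieves 9:
1. Ferryman goes to the far shore with Noor and Tess.  [the near shore: Gus, Mina, Quin, Sol | the far shore: Noor, Tess]
2. Ferryman goes back to the near shore with Noor.  [the near shore: Gus, Mina, Noor, Quin, Sol | the far shore: Tess]
3. Ferryman goes to the far shore with Noor and Sol.  [the near shore: Gus, Mina, Quin | the far shore: Noor, Sol, Tess]
4. Ferryman goes back to the near shore with Tess.  [the near shore: Gus, Mina, Quin, Tess | the far shore: Noor, Sol]
5. Ferryman goes to the far shore with Quin and Tess.  [the near shore: Gus, Mina | the far shore: Noor, Quin, Sol, Tess]
6. Ferryman goes back to the near shore with Tess.  [the near shore: Gus, Mina, Tess | the far shore: Noor, Quin, Sol]
7. Ferryman goes to the far shore with Gus and Mina.  [the near shore: Tess | the far shore: Gus, Mina, Noor, Quin, Sol]
8. Ferryman goes back to the near shore with Noor.  [the near shore: Noor, Tess | the far shore: Gus, Mina, Quin, Sol]
9. Ferryman goes to the far shore with Noor and Tess.  [the near shore: — | the far shore: Gus, Mina, Noor, Quin, Sol, Tess]

9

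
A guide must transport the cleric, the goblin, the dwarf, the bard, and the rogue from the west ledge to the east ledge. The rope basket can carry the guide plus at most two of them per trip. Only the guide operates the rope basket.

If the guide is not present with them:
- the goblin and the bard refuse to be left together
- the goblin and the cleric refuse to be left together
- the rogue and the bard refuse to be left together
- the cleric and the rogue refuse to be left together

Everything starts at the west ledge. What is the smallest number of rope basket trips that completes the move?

Counting alone: the guide can take at most 2 across per trip to the east ledge, so moving all 5 needs at least 3 loaded trips out, with a return between consecutive ones — at least 5 crossings.
The plan below uses exactly 5 crossings, so it is optimal:
1. Guide goes to the east ledge with the bard and the cleric.  [the west ledge: the dwarf, the goblin, the rogue | the east ledge: the bard, the cleric]
2. Guide goes back to the west ledge alone.  [the west ledge: the dwarf, the goblin, the rogue | the east ledge: the bard, the cleric]
3. Guide goes to the east ledge with the dwarf.  [the west ledge: the goblin, the rogue | the east ledge: the bard, the cleric, the dwarf]
4. Guide goes back to the west ledge alone.  [the west ledge: the goblin, the rogue | the east ledge: the bard, the cleric, the dwarf]
5. Guide goes to the east ledge with the goblin and the rogue.  [the west ledge: — | the east ledge: the bard, the cleric, the dwarf, the goblin, the rogue]

5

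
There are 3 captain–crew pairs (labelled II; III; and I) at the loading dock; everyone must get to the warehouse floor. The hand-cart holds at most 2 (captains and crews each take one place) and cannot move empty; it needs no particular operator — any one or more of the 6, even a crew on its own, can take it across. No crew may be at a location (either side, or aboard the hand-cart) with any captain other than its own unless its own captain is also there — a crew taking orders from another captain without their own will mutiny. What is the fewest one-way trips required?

Counting alone: each trip to the warehouse floor takes at most 2 across and each return brings at least 1 back, so after t trips out (and t−1 returns) at most 2t − (t−1) of the 6 are across; that first reaches 6 at t = 5, so at least 9 crossings are needed.
The safety rule pushes this higher. Following every safe sequence of crossings, the most of the 6 that can be at the warehouse floor as the hand-cart arrives there on crossing 9 is 5 — never all 6.
So no plan with fewer than 11 crossings exists, and this one achieves 11:
1. captain II and crew II cross → the warehouse floor.
2. captain II crosses ← the loading dock.
3. crew I and crew III cross → the warehouse floor.
4. crew II crosses ← the loading dock.
5. captain I and captain III cross → the warehouse floor.
6. captain III and crew III cross ← the loading dock.
7. captain II and captain III cross → the warehouse floor.
8. crew I crosses ← the loading dock.
9. crew II and crew III cross → the warehouse floor.
10. captain I crosses ← the loading dock.
11. captain I and crew I cross → the warehouse floor.

11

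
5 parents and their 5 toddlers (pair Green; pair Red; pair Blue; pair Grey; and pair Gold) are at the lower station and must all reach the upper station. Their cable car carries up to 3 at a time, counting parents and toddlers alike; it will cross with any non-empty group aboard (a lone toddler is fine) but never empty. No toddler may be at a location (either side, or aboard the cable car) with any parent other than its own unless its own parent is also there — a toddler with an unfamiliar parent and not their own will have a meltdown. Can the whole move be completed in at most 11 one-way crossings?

Yes — this plan uses 11 crossings (≤ 11):
1. parent Green and toddler Green cross → the upper station.
2. parent Green crosses ← the lower station.
3. toddler Blue, toddler Grey, and toddler Red cross → the upper station.
4. toddler Green crosses ← the lower station.
5. parent Blue, parent Grey, and parent Red cross → the upper station.
6. parent Red and toddler Red cross ← the lower station.
7. parent Gold, parent Green, and parent Red cross → the upper station.
8. toddler Blue crosses ← the lower station.
9. toddler Green and toddler Red cross → the upper station.
10. toddler Green crosses ← the lower station.
11. toddler Blue, toddler Gold, and toddler Green cross → the upper station.

Yes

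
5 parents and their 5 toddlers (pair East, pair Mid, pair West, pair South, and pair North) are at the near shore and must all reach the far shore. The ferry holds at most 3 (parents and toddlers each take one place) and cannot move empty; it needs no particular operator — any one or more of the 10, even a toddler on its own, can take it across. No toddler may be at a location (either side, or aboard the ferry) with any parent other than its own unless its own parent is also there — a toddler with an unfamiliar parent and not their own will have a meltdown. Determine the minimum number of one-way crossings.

Counting alone: each trip to the far shore takes at most 3 across and each return brings at least 1 back, so after t trips out (and t−1 returns) at most 3t − (t−1) of the 10 are across; that first reaches 10 at t = 5, so at least 9 crossings are needed.
The safety rule pushes this higher. Following every safe sequence of crossings, the most of the 10 that can be at the far shore as the ferry arrives there on crossing 9 is 9 — never all 10.
So no plan with fewer than 11 crossings exists, and this one achieves 11:
1. parent East and toddler East cross → the far shore.
2. parent East crosses ← the near shore.
3. toddler Mid, toddler South, and toddler West cross → the far shore.
4. toddler East crosses ← the near shore.
5. parent Mid, parent South, and parent West cross → the far shore.
6. parent Mid and toddler Mid cross ← the near shore.
7. parent East, parent Mid, and parent North cross → the far shore.
8. toddler West crosses ← the near shore.
9. toddler East and toddler Mid cross → the far shore.
10. toddler East crosses ← the near shore.
11. toddler East, toddler North, and toddler West cross → the far shore.

11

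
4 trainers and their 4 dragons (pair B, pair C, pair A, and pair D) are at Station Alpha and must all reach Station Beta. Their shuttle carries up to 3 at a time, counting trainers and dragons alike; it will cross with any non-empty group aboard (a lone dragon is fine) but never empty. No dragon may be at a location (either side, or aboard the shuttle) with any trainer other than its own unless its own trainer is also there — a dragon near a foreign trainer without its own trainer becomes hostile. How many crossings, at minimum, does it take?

Counting alone: each trip to Station Beta takes at most 3 across and each return brings at least 1 back, so after t trips out (and t−1 returns) at most 3t − (t−1) of the 8 are across; that first reaches 8 at t = 4, so at least 7 crossings are needed.
The safety rule pushes this higher. Following every safe sequence of crossings, the most of the 8 that can be at Station Beta as the shuttle arrives there on crossing 7 is 7 — never all 8.
So no plan with fewer than 9 crossings exists, and this one achieves 9:
1. dragon B and trainer B cross → Station Beta.
2. trainer B crosses ← Station Alpha.
3. dragon C, trainer B, and trainer C cross → Station Beta.
4. dragon B and trainer B cross ← Station Alpha.
5. trainer A, trainer B, and trainer D cross → Station Beta.
6. dragon C crosses ← Station Alpha.
7. dragon B and dragon C cross → Station Beta.
8. dragon B crosses ← Station Alpha.
9. dragon A, dragon B, and dragon D cross → Station Beta.

9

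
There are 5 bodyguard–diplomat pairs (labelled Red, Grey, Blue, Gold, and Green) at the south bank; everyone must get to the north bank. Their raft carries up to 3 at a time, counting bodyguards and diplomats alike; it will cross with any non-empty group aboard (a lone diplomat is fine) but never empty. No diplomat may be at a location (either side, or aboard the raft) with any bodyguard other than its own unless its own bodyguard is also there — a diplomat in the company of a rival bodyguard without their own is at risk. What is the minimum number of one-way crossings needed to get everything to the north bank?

11

Counting alone: each trip to the north bank takes at most 3 across and each return brings at least 1 back, so after t trips out (and t−1 returns) at most 3t − (t−1) of the 10 are across; that first reaches 10 at t = 5, so at least 9 crossings are needed.
The safety rule pushes this higher. Following every safe sequence of crossings, the most of the 10 that can be at the north bank as the raft arrives there on crossing 9 is 9 — never all 10.
So no plan with fewer than 11 crossings exists, and this one achieves 11:
1. bodyguard Red and diplomat Red cross → the north bank.
2. bodyguard Red crosses ← the south bank.
3. diplomat Blue, diplomat Gold, and diplomat Grey cross → the north bank.
4. diplomat Red crosses ← the south bank.
5. bodyguard Blue, bodyguard Gold, and bodyguard Grey cross → the north bank.
6. bodyguard Grey and diplomat Grey cross ← the south bank.
7. bodyguard Green, bodyguard Grey, and bodyguard Red cross → the north bank.
8. diplomat Blue crosses ← the south bank.
9. diplomat Grey and diplomat Red cross → the north bank.
10. diplomat Red crosses ← the south bank.
11. diplomat Blue, diplomat Green, and diplomat Red cross → the north bank.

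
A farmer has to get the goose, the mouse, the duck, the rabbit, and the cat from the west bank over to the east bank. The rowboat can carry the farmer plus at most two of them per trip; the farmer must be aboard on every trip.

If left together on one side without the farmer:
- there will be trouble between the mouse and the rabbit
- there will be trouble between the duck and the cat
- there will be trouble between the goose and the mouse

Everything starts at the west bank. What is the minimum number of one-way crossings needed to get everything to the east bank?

Counting alone: the farmer can take at most 2 across per trip to the east bank, so moving all 5 needs at least 3 loaded trips out, with a return between consecutive ones — at least 5 crossings.
The plan below uses exactly 5 crossings, so it is optimal:
1. Farmer goes to the east bank with the duck and the mouse.
2. Farmer goes back to the west bank alone.
3. Farmer goes to the east bank with the goose and the rabbit.
4. Farmer goes back to the west bank with the mouse.
5. Farmer goes to the east bank with the cat and the mouse.

5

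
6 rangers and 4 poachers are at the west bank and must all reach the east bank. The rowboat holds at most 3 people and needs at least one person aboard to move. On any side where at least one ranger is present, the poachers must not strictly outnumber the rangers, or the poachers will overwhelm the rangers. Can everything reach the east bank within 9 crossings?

Yes — this plan uses 9 crossings (≤ 9):
1. 2 poachers → the east bank.  (the west bank: 6R 2P; the east bank: 0R 2P)
2. 1 poacher ← the west bank.  (the west bank: 6R 3P; the east bank: 0R 1P)
3. 3 poachers → the east bank.  (the west bank: 6R 0P; the east bank: 0R 4P)
4. 1 poacher ← the west bank.  (the west bank: 6R 1P; the east bank: 0R 3P)
5. 3 rangers → the east bank.  (the west bank: 3R 1P; the east bank: 3R 3P)
6. 1 poacher ← the west bank.  (the west bank: 3R 2P; the east bank: 3R 2P)
7. 1 ranger and 2 poachers → the east bank.  (the west bank: 2R 0P; the east bank: 4R 4P)
8. 1 poacher ← the west bank.  (the west bank: 2R 1P; the east bank: 4R 3P)
9. 2 rangers and 1 poacher → the east bank.  (the west bank: 0R 0P; the east bank: 6R 4P)

Yes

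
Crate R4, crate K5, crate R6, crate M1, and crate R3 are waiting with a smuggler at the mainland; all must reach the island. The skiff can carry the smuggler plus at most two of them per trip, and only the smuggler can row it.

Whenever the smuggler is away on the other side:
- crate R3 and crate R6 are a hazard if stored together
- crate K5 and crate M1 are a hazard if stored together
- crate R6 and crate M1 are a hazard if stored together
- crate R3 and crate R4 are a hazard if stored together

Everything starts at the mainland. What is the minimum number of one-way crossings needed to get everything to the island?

Counting alone: the smuggler can take at most 2 across per trip to the island, so moving all 5 needs at least 3 loaded trips out, with a return between consecutive ones — at least 5 crossings.
The safety rule pushes this higher. Following every safe sequence of crossings, the most of the 5 that can be at the island as the skiff arrives there on crossing 5 is 4 — never all 5.
So no plan with fewer than 7 crossings exists, and this one achieves 7:
1. Smuggler goes to the island with crate M1 and crate R3.  [the mainland: crate K5, crate R4, crate R6 | the island: crate M1, crate R3]
2. Smuggler goes back to the mainland alone.  [the mainland: crate K5, crate R4, crate R6 | the island: crate M1, crate R3]
3. Smuggler goes to the island with crate R4.  [the mainland: crate K5, crate R6 | the island: crate M1, crate R3, crate R4]
4. Smuggler goes back to the mainland with crate R3.  [the mainland: crate K5, crate R3, crate R6 | the island: crate M1, crate R4]
5. Smuggler goes to the island with crate K5 and crate R6.  [the mainland: crate R3 | the island: crate K5, crate M1, crate R4, crate R6]
6. Smuggler goes back to the mainland with crate M1.  [the mainland: crate M1, crate R3 | the island: crate K5, crate R4, crate R6]
7. Smuggler goes to the island with crate M1 and crate R3.  [the mainland: — | the island: crate K5, crate M1, crate R3, crate R4, crate R6]

7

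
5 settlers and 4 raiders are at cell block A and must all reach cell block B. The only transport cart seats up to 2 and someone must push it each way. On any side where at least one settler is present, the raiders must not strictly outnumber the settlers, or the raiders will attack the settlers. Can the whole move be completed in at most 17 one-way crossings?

Yes — this plan uses 15 crossings (≤ 17):
1. 2 raiders → cell block B.  (cell block A: 5S 2R; cell block B: 0S 2R)
2. 1 raider ← cell block A.  (cell block A: 5S 3R; cell block B: 0S 1R)
3. 2 raiders → cell block B.  (cell block A: 5S 1R; cell block B: 0S 3R)
4. 1 raider ← cell block A.  (cell block A: 5S 2R; cell block B: 0S 2R)
5. 2 settlers → cell block B.  (cell block A: 3S 2R; cell block B: 2S 2R)
6. 1 raider ← cell block A.  (cell block A: 3S 3R; cell block B: 2S 1R)
7. 1 settler and 1 raider → cell block B.  (cell block A: 2S 2R; cell block B: 3S 2R)
8. 1 settler ← cell block A.  (cell block A: 3S 2R; cell block B: 2S 2R)
9. 1 settler and 1 raider → cell block B.  (cell block A: 2S 1R; cell block B: 3S 3R)
10. 1 raider ← cell block A.  (cell block A: 2S 2R; cell block B: 3S 2R)
11. 1 settler and 1 raider → cell block B.  (cell block A: 1S 1R; cell block B: 4S 3R)
12. 1 settler ← cell block A.  (cell block A: 2S 1R; cell block B: 3S 3R)
13. 1 settler and 1 raider → cell block B.  (cell block A: 1S 0R; cell block B: 4S 4R)
14. 1 raider ← cell block A.  (cell block A: 1S 1R; cell block B: 4S 3R)
15. 1 settler and 1 raider → cell block B.  (cell block A: 0S 0R; cell block B: 5S 4R)

Yes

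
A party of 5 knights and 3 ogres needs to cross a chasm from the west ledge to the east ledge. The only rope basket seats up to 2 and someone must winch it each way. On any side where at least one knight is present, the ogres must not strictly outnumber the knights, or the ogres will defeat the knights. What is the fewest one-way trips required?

13

Counting alone: each trip to the east ledge takes at most 2 across and each return brings at least 1 back, so after t trips out (and t−1 returns) at most 2t − (t−1) of the 8 are across; that first reaches 8 at t = 7, so at least 13 crossings are needed.
The plan below uses exactly 13 crossings, so it is optimal:
1. 2 ogres → the east ledge.  (the west ledge: 5K 1O; the east ledge: 0K 2O)
2. 1 ogre ← the west ledge.  (the west ledge: 5K 2O; the east ledge: 0K 1O)
3. 2 ogres → the east ledge.  (the west ledge: 5K 0O; the east ledge: 0K 3O)
4. 1 ogre ← the west ledge.  (the west ledge: 5K 1O; the east ledge: 0K 2O)
5. 2 knights → the east ledge.  (the west ledge: 3K 1O; the east ledge: 2K 2O)
6. 1 ogre ← the west ledge.  (the west ledge: 3K 2O; the east ledge: 2K 1O)
7. 1 knight and 1 ogre → the east ledge.  (the west ledge: 2K 1O; the east ledge: 3K 2O)
8. 1 ogre ← the west ledge.  (the west ledge: 2K 2O; the east ledge: 3K 1O)
9. 2 ogres → the east ledge.  (the west ledge: 2K 0O; the east ledge: 3K 3O)
10. 1 ogre ← the west ledge.  (the west ledge: 2K 1O; the east ledge: 3K 2O)
11. 1 knight and 1 ogre → the east ledge.  (the west ledge: 1K 0O; the east ledge: 4K 3O)
12. 1 ogre ← the west ledge.  (the west ledge: 1K 1O; the east ledge: 4K 2O)
13. 1 knight and 1 ogre → the east ledge.  (the west ledge: 0K 0O; the east ledge: 5K 3O)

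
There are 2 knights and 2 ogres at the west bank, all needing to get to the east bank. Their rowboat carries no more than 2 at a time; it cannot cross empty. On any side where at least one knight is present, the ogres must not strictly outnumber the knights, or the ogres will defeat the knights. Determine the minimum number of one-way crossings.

Counting alone: each trip to the east bank takes at most 2 across and each return brings at least 1 back, so after t trips out (and t−1 returns) at most 2t − (t−1) of the 4 are across; that first reaches 4 at t = 3, so at least 5 crossings are needed.
The plan below uses exactly 5 crossings, so it is optimal:
1. 2 ogres → the east bank.  (the west bank: 2K 0O; the east bank: 0K 2O)
2. 1 ogre ← the west bank.  (the west bank: 2K 1O; the east bank: 0K 1O)
3. 2 knights → the east bank.  (the west bank: 0K 1O; the east bank: 2K 1O)
4. 1 ogre ← the west bank.  (the west bank: 0K 2O; the east bank: 2K 0O)
5. 2 ogres → the east bank.  (the west bank: 0K 0O; the east bank: 2K 2O)

5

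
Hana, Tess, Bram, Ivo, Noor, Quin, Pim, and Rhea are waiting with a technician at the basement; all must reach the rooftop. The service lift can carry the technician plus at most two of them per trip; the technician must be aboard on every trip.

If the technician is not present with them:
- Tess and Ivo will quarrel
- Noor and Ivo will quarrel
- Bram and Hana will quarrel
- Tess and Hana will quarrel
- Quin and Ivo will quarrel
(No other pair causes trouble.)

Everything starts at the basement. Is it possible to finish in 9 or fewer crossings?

Yes

Yes — this plan uses 9 crossings (≤ 9):
1. Technician goes to the rooftop with Hana and Ivo.  [the basement: Bram, Noor, Pim, Quin, Rhea, Tess | the rooftop: Hana, Ivo]
2. Technician goes back to the basement alone.  [the basement: Bram, Noor, Pim, Quin, Rhea, Tess | the rooftop: Hana, Ivo]
3. Technician goes to the rooftop with Bram and Tess.  [the basement: Noor, Pim, Quin, Rhea | the rooftop: Bram, Hana, Ivo, Tess]
4. Technician goes back to the basement with Hana and Ivo.  [the basement: Hana, Ivo, Noor, Pim, Quin, Rhea | the rooftop: Bram, Tess]
5. Technician goes to the rooftop with Noor and Quin.  [the basement: Hana, Ivo, Pim, Rhea | the rooftop: Bram, Noor, Quin, Tess]
6. Technician goes back to the basement alone.  [the basement: Hana, Ivo, Pim, Rhea | the rooftop: Bram, Noor, Quin, Tess]
7. Technician goes to the rooftop with Pim and Rhea.  [the basement: Hana, Ivo | the rooftop: Bram, Noor, Pim, Quin, Rhea, Tess]
8. Technician goes back to the basement alone.  [the basement: Hana, Ivo | the rooftop: Bram, Noor, Pim, Quin, Rhea, Tess]
9. Technician goes to the rooftop with Hana and Ivo.  [the basement: — | the rooftop: Bram, Hana, Ivo, Noor, Pim, Quin, Rhea, Tess]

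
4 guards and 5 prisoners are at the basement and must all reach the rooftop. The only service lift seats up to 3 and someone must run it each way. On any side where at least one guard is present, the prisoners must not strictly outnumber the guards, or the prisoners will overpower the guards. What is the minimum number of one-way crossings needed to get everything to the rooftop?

The prisoners already outnumber the guards at the basement before anyone moves, so the starting position itself is disallowed.

impossible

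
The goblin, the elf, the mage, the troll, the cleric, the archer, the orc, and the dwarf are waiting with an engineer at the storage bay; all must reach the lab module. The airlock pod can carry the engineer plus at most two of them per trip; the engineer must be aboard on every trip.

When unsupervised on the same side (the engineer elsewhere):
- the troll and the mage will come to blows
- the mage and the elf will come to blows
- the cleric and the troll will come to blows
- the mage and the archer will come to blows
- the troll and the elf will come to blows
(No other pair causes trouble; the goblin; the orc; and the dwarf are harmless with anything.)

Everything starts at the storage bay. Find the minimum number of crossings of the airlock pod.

Counting alone: the engineer can take at most 2 across per trip to the lab module, so moving all 8 needs at least 4 loaded trips out, with a return between consecutive ones — at least 7 crossings.
The safety rule pushes this higher. Following every safe sequence of crossings, the most of the 8 that can be at the lab module as the airlock pod arrives there on crossings 7, 9, 11 is 5, 6, 7 respectively — never all 8.
So no plan with fewer than 13 crossings exists, and this one achieves 13:
1. Engineer goes to the lab module with the mage and the troll.  [the storage bay: the archer, the cleric, the dwarf, the elf, the goblin, the orc | the lab module: the mage, the troll]
2. Engineer goes back to the storage bay with the mage.  [the storage bay: the archer, the cleric, the dwarf, the elf, the goblin, the mage, the orc | the lab module: the troll]
3. Engineer goes to the lab module with the goblin and the mage.  [the storage bay: the archer, the cleric, the dwarf, the elf, the orc | the lab module: the goblin, the mage, the troll]
4. Engineer goes back to the storage bay with the mage.  [the storage bay: the archer, the cleric, the dwarf, the elf, the mage, the orc | the lab module: the goblin, the troll]
5. Engineer goes to the lab module with the archer and the elf.  [the storage bay: the cleric, the dwarf, the mage, the orc | the lab module: the archer, the elf, the goblin, the troll]
6. Engineer goes back to the storage bay with the elf.  [the storage bay: the cleric, the dwarf, the elf, the mage, the orc | the lab module: the archer, the goblin, the troll]
7. Engineer goes to the lab module with the cleric and the elf.  [the storage bay: the dwarf, the mage, the orc | the lab module: the archer, the cleric, the elf, the goblin, the troll]
8. Engineer goes back to the storage bay with the troll.  [the storage bay: the dwarf, the mage, the orc, the troll | the lab module: the archer, the cleric, the elf, the goblin]
9. Engineer goes to the lab module with the mage and the orc.  [the storage bay: the dwarf, the troll | the lab module: the archer, the cleric, the elf, the goblin, the mage, the orc]
10. Engineer goes back to the storage bay with the mage.  [the storage bay: the dwarf, the mage, the troll | the lab module: the archer, the cleric, the elf, the goblin, the orc]
11. Engineer goes to the lab module with the dwarf and the mage.  [the storage bay: the troll | the lab module: the archer, the cleric, the dwarf, the elf, the goblin, the mage, the orc]
12. Engineer goes back to the storage bay with the mage.  [the storage bay: the mage, the troll | the lab module: the archer, the cleric, the dwarf, the elf, the goblin, the orc]
13. Engineer goes to the lab module with the mage and the troll.  [the storage bay: — | the lab module: the archer, the cleric, the dwarf, the elf, the goblin, the mage, the orc, the troll]

13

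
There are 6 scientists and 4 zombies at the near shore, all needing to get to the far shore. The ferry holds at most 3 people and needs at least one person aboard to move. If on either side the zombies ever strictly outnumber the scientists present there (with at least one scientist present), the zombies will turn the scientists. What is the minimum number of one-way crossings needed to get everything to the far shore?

Counting alone: each trip to the far shore takes at most 3 across and each return brings at least 1 back, so after t trips out (and t−1 returns) at most 3t − (t−1) of the 10 are across; that first reaches 10 at t = 5, so at least 9 crossings are needed.
The plan below uses exactly 9 crossings, so it is optimal:
1. 2 zombies → the far shore.  (the near shore: 6S 2Z; the far shore: 0S 2Z)
2. 1 zombie ← the near shore.  (the near shore: 6S 3Z; the far shore: 0S 1Z)
3. 3 zombies → the far shore.  (the near shore: 6S 0Z; the far shore: 0S 4Z)
4. 1 zombie ← the near shore.  (the near shore: 6S 1Z; the far shore: 0S 3Z)
5. 3 scientists → the far shore.  (the near shore: 3S 1Z; the far shore: 3S 3Z)
6. 1 zombie ← the near shore.  (the near shore: 3S 2Z; the far shore: 3S 2Z)
7. 1 scientist and 2 zombies → the far shore.  (the near shore: 2S 0Z; the far shore: 4S 4Z)
8. 1 zombie ← the near shore.  (the near shore: 2S 1Z; the far shore: 4S 3Z)
9. 2 scientists and 1 zombie → the far shore.  (the near shore: 0S 0Z; the far shore: 6S 4Z)

9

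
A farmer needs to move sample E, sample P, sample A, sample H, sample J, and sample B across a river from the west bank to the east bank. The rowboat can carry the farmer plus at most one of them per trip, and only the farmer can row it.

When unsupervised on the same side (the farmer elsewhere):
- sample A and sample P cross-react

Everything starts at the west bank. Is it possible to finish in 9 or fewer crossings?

No

Counting alone: the farmer can take at most 1 across per trip to the east bank, so moving all 6 needs at least 6 loaded trips out, with a return between consecutive ones — at least 11 crossings.
Since 9 < 11, 9 crossings cannot be enough. (The shortest complete plan in fact takes 11:)
1. Farmer goes to the east bank with sample P.  [the west bank: sample A, sample B, sample E, sample H, sample J | the east bank: sample P]
2. Farmer goes back to the west bank alone.  [the west bank: sample A, sample B, sample E, sample H, sample J | the east bank: sample P]
3. Farmer goes to the east bank with sample E.  [the west bank: sample A, sample B, sample H, sample J | the east bank: sample E, sample P]
4. Farmer goes back to the west bank alone.  [the west bank: sample A, sample B, sample H, sample J | the east bank: sample E, sample P]
5. Farmer goes to the east bank with sample H.  [the west bank: sample A, sample B, sample J | the east bank: sample E, sample H, sample P]
6. Farmer goes back to the west bank alone.  [the west bank: sample A, sample B, sample J | the east bank: sample E, sample H, sample P]
7. Farmer goes to the east bank with sample J.  [the west bank: sample A, sample B | the east bank: sample E, sample H, sample J, sample P]
8. Farmer goes back to the west bank alone.  [the west bank: sample A, sample B | the east bank: sample E, sample H, sample J, sample P]
9. Farmer goes to the east bank with sample B.  [the west bank: sample A | the east bank: sample B, sample E, sample H, sample J, sample P]
10. Farmer goes back to the west bank alone.  [the west bank: sample A | the east bank: sample B, sample E, sample H, sample J, sample P]
11. Farmer goes to the east bank with sample A.  [the west bank: — | the east bank: sample A, sample B, sample E, sample H, sample J, sample P]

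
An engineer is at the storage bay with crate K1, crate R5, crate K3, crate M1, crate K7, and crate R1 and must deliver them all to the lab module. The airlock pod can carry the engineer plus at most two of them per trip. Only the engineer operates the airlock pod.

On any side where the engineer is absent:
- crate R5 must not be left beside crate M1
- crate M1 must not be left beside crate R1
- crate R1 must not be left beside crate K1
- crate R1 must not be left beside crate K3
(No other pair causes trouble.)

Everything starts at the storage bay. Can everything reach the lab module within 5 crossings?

No

Counting alone: the engineer can take at most 2 across per trip to the lab module, so moving all 6 needs at least 3 loaded trips out, with a return between consecutive ones — at least 5 crossings.
The safety rule pushes this higher. Following every safe sequence of crossings, the most of the 6 that can be at the lab module as the airlock pod arrives there on crossing 5 is 5 — never all 6.
So the move cannot be finished within 5 crossings. (The shortest complete plan takes 7:)
1. Engineer goes to the lab module with crate R1 and crate R5.
2. Engineer goes back to the storage bay alone.
3. Engineer goes to the lab module with crate K7.
4. Engineer goes back to the storage bay alone.
5. Engineer goes to the lab module with crate K1 and crate K3.
6. Engineer goes back to the storage bay with crate R1.
7. Engineer goes to the lab module with crate M1 and crate R1.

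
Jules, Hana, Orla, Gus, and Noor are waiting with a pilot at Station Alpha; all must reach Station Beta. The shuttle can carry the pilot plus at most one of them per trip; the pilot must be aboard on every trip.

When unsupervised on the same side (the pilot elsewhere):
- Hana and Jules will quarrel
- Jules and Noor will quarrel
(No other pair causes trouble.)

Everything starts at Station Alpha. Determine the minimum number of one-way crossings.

11

Counting alone: the pilot can take at most 1 across per trip to Station Beta, so moving all 5 needs at least 5 loaded trips out, with a return between consecutive ones — at least 9 crossings.
The safety rule pushes this higher. Following every safe sequence of crossings, the most of the 5 that can be at Station Beta as the shuttle arrives there on crossing 9 is 4 — never all 5.
So no plan with fewer than 11 crossings exists, and this one achieves 11:
1. Pilot goes to Station Beta with Jules.
2. Pilot goes back to Station Alpha alone.
3. Pilot goes to Station Beta with Hana.
4. Pilot goes back to Station Alpha with Jules.
5. Pilot goes to Station Beta with Noor.
6. Pilot goes back to Station Alpha alone.
7. Pilot goes to Station Beta with Orla.
8. Pilot goes back to Station Alpha alone.
9. Pilot goes to Station Beta with Gus.
10. Pilot goes back to Station Alpha alone.
11. Pilot goes to Station Beta with Jules.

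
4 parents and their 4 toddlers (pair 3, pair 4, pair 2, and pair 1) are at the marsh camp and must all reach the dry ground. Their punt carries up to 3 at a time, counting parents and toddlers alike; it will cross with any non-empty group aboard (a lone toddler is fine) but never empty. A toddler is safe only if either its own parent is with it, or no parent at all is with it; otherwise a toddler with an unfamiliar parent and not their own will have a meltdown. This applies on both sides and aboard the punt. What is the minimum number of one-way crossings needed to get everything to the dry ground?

9

Counting alone: each trip to the dry ground takes at most 3 across and each return brings at least 1 back, so after t trips out (and t−1 returns) at most 3t − (t−1) of the 8 are across; that first reaches 8 at t = 4, so at least 7 crossings are needed.
The safety rule pushes this higher. Following every safe sequence of crossings, the most of the 8 that can be at the dry ground as the punt arrives there on crossing 7 is 7 — never all 8.
So no plan with fewer than 9 crossings exists, and this one achieves 9:
1. parent 3 and toddler 3 cross → the dry ground.
2. parent 3 crosses ← the marsh camp.
3. parent 3, parent 4, and toddler 4 cross → the dry ground.
4. parent 3 and toddler 3 cross ← the marsh camp.
5. parent 1, parent 2, and parent 3 cross → the dry ground.
6. toddler 4 crosses ← the marsh camp.
7. toddler 3 and toddler 4 cross → the dry ground.
8. toddler 3 crosses ← the marsh camp.
9. toddler 1, toddler 2, and toddler 3 cross → the dry ground.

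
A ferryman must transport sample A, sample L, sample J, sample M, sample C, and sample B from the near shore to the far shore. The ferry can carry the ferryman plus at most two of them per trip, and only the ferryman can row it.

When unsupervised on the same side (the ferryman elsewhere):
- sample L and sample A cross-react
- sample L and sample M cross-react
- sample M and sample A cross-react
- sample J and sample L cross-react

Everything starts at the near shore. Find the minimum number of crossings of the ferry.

Counting alone: the ferryman can take at most 2 across per trip to the far shore, so moving all 6 needs at least 3 loaded trips out, with a return between consecutive ones — at least 5 crossings.
The safety rule pushes this higher. Following every safe sequence of crossings, the most of the 6 that can be at the far shore as the ferry arrives there on crossings 5, 7 is 4, 5 respectively — never all 6.
So no plan with fewer than 9 crossings exists, and this one achieves 9:
1. Ferryman goes to the far shore with sample A and sample L.
2. Ferryman goes back to the near shore with sample A.
3. Ferryman goes to the far shore with sample A and sample J.
4. Ferryman goes back to the near shore with sample L.
5. Ferryman goes to the far shore with sample C and sample L.
6. Ferryman goes back to the near shore with sample L.
7. Ferryman goes to the far shore with sample B and sample L.
8. Ferryman goes back to the near shore with sample L.
9. Ferryman goes to the far shore with sample L and sample M.

9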